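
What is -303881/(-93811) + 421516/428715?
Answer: 169821180391/40218182865 ≈ 4.2225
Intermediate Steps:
-303881/(-93811) + 421516/428715 = -303881*(-1/93811) + 421516*(1/428715) = 303881/93811 + 421516/428715 = 169821180391/40218182865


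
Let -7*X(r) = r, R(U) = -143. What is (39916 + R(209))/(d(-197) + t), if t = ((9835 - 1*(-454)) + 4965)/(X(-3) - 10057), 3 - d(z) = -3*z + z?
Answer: -1399930054/13815807 ≈ -101.33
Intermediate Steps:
X(r) = -r/7
d(z) = 3 + 2*z (d(z) = 3 - (-3*z + z) = 3 - (-2)*z = 3 + 2*z)
t = -53389/35198 (t = ((9835 - 1*(-454)) + 4965)/(-⅐*(-3) - 10057) = ((9835 + 454) + 4965)/(3/7 - 10057) = (10289 + 4965)/(-70396/7) = 15254*(-7/70396) = -53389/35198 ≈ -1.5168)
(39916 + R(209))/(d(-197) + t) = (39916 - 143)/((3 + 2*(-197)) - 53389/35198) = 39773/((3 - 394) - 53389/35198) = 39773/(-391 - 53389/35198) = 39773/(-13815807/35198) = 39773*(-35198/13815807) = -1399930054/13815807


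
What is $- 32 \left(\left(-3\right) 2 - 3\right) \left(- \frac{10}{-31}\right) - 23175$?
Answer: $- \frac{715545}{31} \approx -23082.0$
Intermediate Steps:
$- 32 \left(\left(-3\right) 2 - 3\right) \left(- \frac{10}{-31}\right) - 23175 = - 32 \left(-6 - 3\right) \left(\left(-10\right) \left(- \frac{1}{31}\right)\right) - 23175 = \left(-32\right) \left(-9\right) \frac{10}{31} - 23175 = 288 \cdot \frac{10}{31} - 23175 = \frac{2880}{31} - 23175 = - \frac{715545}{31}$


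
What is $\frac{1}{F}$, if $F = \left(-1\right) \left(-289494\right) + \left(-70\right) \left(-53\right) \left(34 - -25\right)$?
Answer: $\frac{1}{508384} \approx 1.967 \cdot 10^{-6}$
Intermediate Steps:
$F = 508384$ ($F = 289494 + 3710 \left(34 + 25\right) = 289494 + 3710 \cdot 59 = 289494 + 218890 = 508384$)
$\frac{1}{F} = \frac{1}{508384}$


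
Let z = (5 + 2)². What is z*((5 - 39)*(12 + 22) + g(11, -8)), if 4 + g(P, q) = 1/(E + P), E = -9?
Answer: -113631/2 ≈ -56816.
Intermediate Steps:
z = 49 (z = 7² = 49)
g(P, q) = -4 + 1/(-9 + P)
z*((5 - 39)*(12 + 22) + g(11, -8)) = 49*((5 - 39)*(12 + 22) + (37 - 4*11)/(-9 + 11)) = 49*(-34*34 + (37 - 44)/2) = 49*(-1156 + (½)*(-7)) = 49*(-1156 - 7/2) = 49*(-2319/2) = -113631/2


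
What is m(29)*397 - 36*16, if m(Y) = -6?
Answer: -2958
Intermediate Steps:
m(29)*397 - 36*16 = -6*397 - 36*16 = -2382 - 576 = -2958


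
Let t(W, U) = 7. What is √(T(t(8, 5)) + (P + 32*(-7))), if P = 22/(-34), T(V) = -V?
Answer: I*√66946/17 ≈ 15.22*I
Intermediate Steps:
P = -11/17 (P = 22*(-1/34) = -11/17 ≈ -0.64706)
√(T(t(8, 5)) + (P + 32*(-7))) = √(-1*7 + (-11/17 + 32*(-7))) = √(-7 + (-11/17 - 224)) = √(-7 - 3819/17) = √(-3938/17) = I*√66946/17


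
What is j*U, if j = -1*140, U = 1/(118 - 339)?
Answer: 140/221 ≈ 0.63348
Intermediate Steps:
U = -1/221 (U = 1/(-221) = -1/221 ≈ -0.0045249)
j = -140
j*U = -140*(-1/221) = 140/221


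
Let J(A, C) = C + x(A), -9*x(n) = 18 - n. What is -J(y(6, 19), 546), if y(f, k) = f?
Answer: -1634/3 ≈ -544.67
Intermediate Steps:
x(n) = -2 + n/9 (x(n) = -(18 - n)/9 = -2 + n/9)
J(A, C) = -2 + C + A/9 (J(A, C) = C + (-2 + A/9) = -2 + C + A/9)
-J(y(6, 19), 546) = -(-2 + 546 + (⅑)*6) = -(-2 + 546 + ⅔) = -1*1634/3 = -1634/3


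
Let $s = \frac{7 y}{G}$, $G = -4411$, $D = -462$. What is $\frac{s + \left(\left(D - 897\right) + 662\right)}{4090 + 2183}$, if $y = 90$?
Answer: $- \frac{3075097}{27670203} \approx -0.11113$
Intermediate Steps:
$s = - \frac{630}{4411}$ ($s = \frac{7 \cdot 90}{-4411} = 630 \left(- \frac{1}{4411}\right) = - \frac{630}{4411} \approx -0.14282$)
$\frac{s + \left(\left(D - 897\right) + 662\right)}{4090 + 2183} = \frac{- \frac{630}{4411} + \left(\left(-462 - 897\right) + 662\right)}{4090 + 2183} = \frac{- \frac{630}{4411} + \left(-1359 + 662\right)}{6273} = \left(- \frac{630}{4411} - 697\right) \frac{1}{6273} = \left(- \frac{3075097}{4411}\right) \frac{1}{6273} = - \frac{3075097}{27670203}$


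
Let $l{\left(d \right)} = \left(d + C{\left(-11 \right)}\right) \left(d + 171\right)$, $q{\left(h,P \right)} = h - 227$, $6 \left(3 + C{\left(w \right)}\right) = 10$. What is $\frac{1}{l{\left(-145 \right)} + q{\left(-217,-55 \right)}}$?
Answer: $- \frac{3}{12746} \approx -0.00023537$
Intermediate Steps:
$C{\left(w \right)} = - \frac{4}{3}$ ($C{\left(w \right)} = -3 + \frac{1}{6} \cdot 10 = -3 + \frac{5}{3} = - \frac{4}{3}$)
$q{\left(h,P \right)} = -227 + h$
$l{\left(d \right)} = \left(171 + d\right) \left(- \frac{4}{3} + d\right)$ ($l{\left(d \right)} = \left(d - \frac{4}{3}\right) \left(d + 171\right) = \left(- \frac{4}{3} + d\right) \left(171 + d\right) = \left(171 + d\right) \left(- \frac{4}{3} + d\right)$)
$\frac{1}{l{\left(-145 \right)} + q{\left(-217,-55 \right)}} = \frac{1}{\left(-228 + \left(-145\right)^{2} + \frac{509}{3} \left(-145\right)\right) - 444} = \frac{1}{\left(-228 + 21025 - \frac{73805}{3}\right) - 444} = \frac{1}{- \frac{11414}{3} - 444} = \frac{1}{- \frac{12746}{3}} = - \frac{3}{12746}$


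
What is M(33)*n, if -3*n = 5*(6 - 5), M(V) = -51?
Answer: 85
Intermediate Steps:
n = -5/3 (n = -5*(6 - 5)/3 = -5/3 ≈ -1.6667)
M(33)*n = -51*(-5/3) = 85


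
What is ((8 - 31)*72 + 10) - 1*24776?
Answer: -26422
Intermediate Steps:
((8 - 31)*72 + 10) - 1*24776 = (-23*72 + 10) - 24776 = (-1656 + 10) - 24776 = -1646 - 24776 = -26422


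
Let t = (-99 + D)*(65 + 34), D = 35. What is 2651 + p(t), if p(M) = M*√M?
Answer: 2651 - 152064*I*√11 ≈ 2651.0 - 5.0434e+5*I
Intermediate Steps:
t = -6336 (t = (-99 + 35)*(65 + 34) = -64*99 = -6336)
p(M) = M^(3/2)
2651 + p(t) = 2651 + (-6336)^(3/2) = 2651 - 152064*I*√11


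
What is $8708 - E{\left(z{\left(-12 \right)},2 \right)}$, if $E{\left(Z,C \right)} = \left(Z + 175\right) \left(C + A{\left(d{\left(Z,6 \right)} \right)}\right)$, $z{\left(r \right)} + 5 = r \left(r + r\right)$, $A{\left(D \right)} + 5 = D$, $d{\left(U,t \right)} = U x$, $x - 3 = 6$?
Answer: $-1156444$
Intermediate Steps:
$x = 9$ ($x = 3 + 6 = 9$)
$d{\left(U,t \right)} = 9 U$ ($d{\left(U,t \right)} = U 9 = 9 U$)
$A{\left(D \right)} = -5 + D$
$z{\left(r \right)} = -5 + 2 r^{2}$ ($z{\left(r \right)} = -5 + r \left(r + r\right) = -5 + r 2 r = -5 + 2 r^{2}$)
$E{\left(Z,C \right)} = \left(175 + Z\right) \left(-5 + C + 9 Z\right)$ ($E{\left(Z,C \right)} = \left(Z + 175\right) \left(C + \left(-5 + 9 Z\right)\right) = \left(175 + Z\right) \left(-5 + C + 9 Z\right)$)
$8708 - E{\left(z{\left(-12 \right)},2 \right)} = 8708 - \left(-875 + 9 \left(-5 + 2 \left(-12\right)^{2}\right)^{2} + 175 \cdot 2 + 1570 \left(-5 + 2 \left(-12\right)^{2}\right) + 2 \left(-5 + 2 \left(-12\right)^{2}\right)\right) = 8708 - \left(-875 + 9 \left(-5 + 2 \cdot 144\right)^{2} + 350 + 1570 \left(-5 + 2 \cdot 144\right) + 2 \left(-5 + 2 \cdot 144\right)\right) = 8708 - \left(-875 + 9 \left(-5 + 288\right)^{2} + 350 + 1570 \left(-5 + 288\right) + 2 \left(-5 + 288\right)\right) = 8708 - \left(-875 + 9 \cdot 283^{2} + 350 + 1570 \cdot 283 + 2 \cdot 283\right) = 8708 - \left(-875 + 9 \cdot 80089 + 350 + 444310 + 566\right) = 8708 - \left(-875 + 720801 + 350 + 444310 + 566\right) = 8708 - 1165152 = -1156444$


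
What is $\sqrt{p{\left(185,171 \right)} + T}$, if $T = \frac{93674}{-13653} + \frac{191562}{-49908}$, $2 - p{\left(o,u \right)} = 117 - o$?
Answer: $\frac{\sqrt{84978858577849502}}{37855218} \approx 7.7007$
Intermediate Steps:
$p{\left(o,u \right)} = -115 + o$ ($p{\left(o,u \right)} = 2 - \left(117 - o\right) = 2 + \left(-117 + o\right) = -115 + o$)
$T = - \frac{1215079663}{113565654}$ ($T = 93674 \left(- \frac{1}{13653}\right) + 191562 \left(- \frac{1}{49908}\right) = - \frac{93674}{13653} - \frac{31927}{8318} = - \frac{1215079663}{113565654} \approx -10.699$)
$\sqrt{p{\left(185,171 \right)} + T} = \sqrt{\left(-115 + 185\right) - \frac{1215079663}{113565654}} = \sqrt{70 - \frac{1215079663}{113565654}} = \sqrt{\frac{6734516117}{113565654}} = \frac{\sqrt{84978858577849502}}{37855218}$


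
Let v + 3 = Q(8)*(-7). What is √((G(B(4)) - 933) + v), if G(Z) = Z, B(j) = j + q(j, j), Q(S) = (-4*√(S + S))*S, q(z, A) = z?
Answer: 4*I*√2 ≈ 5.6569*I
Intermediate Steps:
Q(S) = -4*√2*S^(3/2) (Q(S) = (-4*√2*√S)*S = -4*√2*S^(3/2))
B(j) = 2*j (B(j) = j + j = 2*j)
v = 893 (v = -3 - 4*√2*8^(3/2)*(-7) = -3 - 4*√2*16*√2*(-7) = -3 - 128*(-7) = -3 + 896 = 893)
√((G(B(4)) - 933) + v) = √((2*4 - 933) + 893) = √((8 - 933) + 893) = √(-925 + 893) = √(-32) = 4*I*√2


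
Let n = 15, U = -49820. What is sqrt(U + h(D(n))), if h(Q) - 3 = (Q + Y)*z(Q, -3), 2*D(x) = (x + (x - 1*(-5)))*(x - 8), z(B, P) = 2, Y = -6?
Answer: 4*I*sqrt(3099) ≈ 222.67*I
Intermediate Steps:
D(x) = (-8 + x)*(5 + 2*x)/2 (D(x) = ((x + (x - 1*(-5)))*(x - 8))/2 = ((x + (x + 5))*(-8 + x))/2 = ((x + (5 + x))*(-8 + x))/2 = ((5 + 2*x)*(-8 + x))/2 = ((-8 + x)*(5 + 2*x))/2 = (-8 + x)*(5 + 2*x)/2)
h(Q) = -9 + 2*Q (h(Q) = 3 + (Q - 6)*2 = 3 + (-6 + Q)*2 = 3 + (-12 + 2*Q) = -9 + 2*Q)
sqrt(U + h(D(n))) = sqrt(-49820 + (-9 + 2*(-20 + 15**2 - 11/2*15))) = sqrt(-49820 + (-9 + 2*(-20 + 225 - 165/2))) = sqrt(-49820 + (-9 + 2*(245/2))) = sqrt(-49820 + (-9 + 245)) = sqrt(-49820 + 236) = sqrt(-49584) = 4*I*sqrt(3099)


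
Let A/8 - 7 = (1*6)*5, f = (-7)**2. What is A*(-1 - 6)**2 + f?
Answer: 14553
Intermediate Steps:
f = 49
A = 296 (A = 56 + 8*((1*6)*5) = 56 + 8*(6*5) = 56 + 8*30 = 56 + 240 = 296)
A*(-1 - 6)**2 + f = 296*(-1 - 6)**2 + 49 = 296*(-7)**2 + 49 = 296*49 + 49 = 14504 + 49 = 14553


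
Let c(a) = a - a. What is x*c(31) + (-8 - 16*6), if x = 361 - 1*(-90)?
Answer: -104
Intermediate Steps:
c(a) = 0
x = 451 (x = 361 + 90 = 451)
x*c(31) + (-8 - 16*6) = 451*0 + (-8 - 16*6) = 0 + (-8 - 96) = 0 - 104 = -104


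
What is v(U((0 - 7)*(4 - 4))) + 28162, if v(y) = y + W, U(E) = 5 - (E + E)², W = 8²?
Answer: 28231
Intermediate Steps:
W = 64
U(E) = 5 - 4*E² (U(E) = 5 - (2*E)² = 5 - 4*E²)
v(y) = 64 + y (v(y) = y + 64 = 64 + y)
v(U((0 - 7)*(4 - 4))) + 28162 = (64 + (5 - 4*(0 - 7)²*(4 - 4)²)) + 28162 = (64 + (5 - 4*(-7*0)²)) + 28162 = (64 + (5 - 4*0²)) + 28162 = (64 + (5 - 4*0)) + 28162 = (64 + (5 + 0)) + 28162 = (64 + 5) + 28162 = 69 + 28162 = 28231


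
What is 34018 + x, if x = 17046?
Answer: 51064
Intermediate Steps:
34018 + x = 34018 + 17046 = 51064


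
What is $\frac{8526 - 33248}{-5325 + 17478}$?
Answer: $- \frac{24722}{12153} \approx -2.0342$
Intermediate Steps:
$\frac{8526 - 33248}{-5325 + 17478} = - \frac{24722}{12153}$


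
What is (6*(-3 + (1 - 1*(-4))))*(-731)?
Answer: -8772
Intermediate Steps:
(6*(-3 + (1 - 1*(-4))))*(-731) = (6*(-3 + (1 + 4)))*(-731) = (6*(-3 + 5))*(-731) = (6*2)*(-731) = 12*(-731) = -8772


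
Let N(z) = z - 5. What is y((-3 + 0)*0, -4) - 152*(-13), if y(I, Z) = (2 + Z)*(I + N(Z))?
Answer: 1994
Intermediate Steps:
N(z) = -5 + z
y(I, Z) = (2 + Z)*(-5 + I + Z) (y(I, Z) = (2 + Z)*(I + (-5 + Z)) = (2 + Z)*(-5 + I + Z))
y((-3 + 0)*0, -4) - 152*(-13) = (-10 + (-4)² - 3*(-4) + 2*((-3 + 0)*0) + ((-3 + 0)*0)*(-4)) - 152*(-13) = (-10 + 16 + 12 + 2*(-3*0) - 3*0*(-4)) + 1976 = (-10 + 16 + 12 + 2*0 + 0*(-4)) + 1976 = (-10 + 16 + 12 + 0 + 0) + 1976 = 18 + 1976 = 1994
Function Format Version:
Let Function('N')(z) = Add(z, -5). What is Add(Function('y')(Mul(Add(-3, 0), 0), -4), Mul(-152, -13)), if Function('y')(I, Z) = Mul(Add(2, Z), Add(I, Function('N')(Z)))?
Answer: 1994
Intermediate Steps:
Function('N')(z) = Add(-5, z)
Function('y')(I, Z) = Mul(Add(2, Z), Add(-5, I, Z)) (Function('y')(I, Z) = Mul(Add(2, Z), Add(I, Add(-5, Z))) = Mul(Add(2, Z), Add(-5, I, Z)))
Add(Function('y')(Mul(Add(-3, 0), 0), -4), Mul(-152, -13)) = Add(Add(-10, Pow(-4, 2), Mul(-3, -4), Mul(2, Mul(Add(-3, 0), 0)), Mul(Mul(Add(-3, 0), 0), -4)), Mul(-152, -13)) = Add(Add(-10, 16, 12, Mul(2, Mul(-3, 0)), Mul(Mul(-3, 0), -4)), 1976) = Add(Add(-10, 16, 12, Mul(2, 0), Mul(0, -4)), 1976) = Add(Add(-10, 16, 12, 0, 0), 1976) = Add(18, 1976) = 1994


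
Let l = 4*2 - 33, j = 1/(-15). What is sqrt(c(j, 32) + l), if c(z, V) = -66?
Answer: I*sqrt(91) ≈ 9.5394*I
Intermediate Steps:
j = -1/15 ≈ -0.066667
l = -25 (l = 8 - 33 = -25)
sqrt(c(j, 32) + l) = sqrt(-66 - 25) = sqrt(-91) = I*sqrt(91)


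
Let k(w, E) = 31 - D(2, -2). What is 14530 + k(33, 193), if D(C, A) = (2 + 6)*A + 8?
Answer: 14569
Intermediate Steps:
D(C, A) = 8 + 8*A (D(C, A) = 8*A + 8 = 8 + 8*A)
k(w, E) = 39 (k(w, E) = 31 - (8 + 8*(-2)) = 31 - (8 - 16) = 31 - 1*(-8) = 31 + 8 = 39)
14530 + k(33, 193) = 14530 + 39 = 14569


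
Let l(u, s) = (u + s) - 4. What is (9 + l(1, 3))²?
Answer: 81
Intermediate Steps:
l(u, s) = -4 + s + u (l(u, s) = (s + u) - 4 = -4 + s + u)
(9 + l(1, 3))² = (9 + (-4 + 3 + 1))² = (9 + 0)² = 9² = 81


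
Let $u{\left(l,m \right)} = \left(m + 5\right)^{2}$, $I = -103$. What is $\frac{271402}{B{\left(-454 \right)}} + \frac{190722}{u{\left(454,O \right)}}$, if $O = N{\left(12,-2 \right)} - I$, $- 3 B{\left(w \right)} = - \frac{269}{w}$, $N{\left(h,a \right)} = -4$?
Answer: $- \frac{1999038973683}{1454752} \approx -1.3741 \cdot 10^{6}$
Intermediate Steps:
$B{\left(w \right)} = \frac{269}{3 w}$ ($B{\left(w \right)} = - \frac{\left(-269\right) \frac{1}{w}}{3} = \frac{269}{3 w}$)
$O = 99$ ($O = -4 - -103 = -4 + 103 = 99$)
$u{\left(l,m \right)} = \left(5 + m\right)^{2}$
$\frac{271402}{B{\left(-454 \right)}} + \frac{190722}{u{\left(454,O \right)}} = \frac{271402}{\frac{269}{3} \frac{1}{-454}} + \frac{190722}{\left(5 + 99\right)^{2}} = \frac{271402}{\frac{269}{3} \left(- \frac{1}{454}\right)} + \frac{190722}{104^{2}} = \frac{271402}{- \frac{269}{1362}} + \frac{190722}{10816} = 271402 \left(- \frac{1362}{269}\right) + 190722 \cdot \frac{1}{10816} = - \frac{369649524}{269} + \frac{95361}{5408} = - \frac{1999038973683}{1454752}$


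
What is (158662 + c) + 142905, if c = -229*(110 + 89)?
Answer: 255996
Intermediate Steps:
c = -45571 (c = -229*199 = -45571)
(158662 + c) + 142905 = (158662 - 45571) + 142905 = 113091 + 142905 = 255996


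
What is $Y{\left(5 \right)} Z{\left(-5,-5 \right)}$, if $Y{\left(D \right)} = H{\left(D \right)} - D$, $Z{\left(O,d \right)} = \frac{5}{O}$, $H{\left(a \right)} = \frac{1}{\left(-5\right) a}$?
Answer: $\frac{126}{25} \approx 5.04$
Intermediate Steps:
$H{\left(a \right)} = - \frac{1}{5 a}$
$Y{\left(D \right)} = - D - \frac{1}{5 D}$ ($Y{\left(D \right)} = - \frac{1}{5 D} - D = - D - \frac{1}{5 D}$)
$Y{\left(5 \right)} Z{\left(-5,-5 \right)} = \left(\left(-1\right) 5 - \frac{1}{5 \cdot 5}\right) \frac{5}{-5} = \left(-5 - \frac{1}{25}\right) 5 \left(- \frac{1}{5}\right) = \left(-5 - \frac{1}{25}\right) \left(-1\right) = \left(- \frac{126}{25}\right) \left(-1\right) = \frac{126}{25}$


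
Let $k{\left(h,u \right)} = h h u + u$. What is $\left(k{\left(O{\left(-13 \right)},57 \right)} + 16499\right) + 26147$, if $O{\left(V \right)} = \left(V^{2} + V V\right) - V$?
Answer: $7065160$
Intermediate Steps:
$O{\left(V \right)} = - V + 2 V^{2}$ ($O{\left(V \right)} = \left(V^{2} + V^{2}\right) - V = 2 V^{2} - V = - V + 2 V^{2}$)
$k{\left(h,u \right)} = u + u h^{2}$ ($k{\left(h,u \right)} = h^{2} u + u = u h^{2} + u = u + u h^{2}$)
$\left(k{\left(O{\left(-13 \right)},57 \right)} + 16499\right) + 26147 = \left(57 \left(1 + \left(- 13 \left(-1 + 2 \left(-13\right)\right)\right)^{2}\right) + 16499\right) + 26147 = \left(57 \left(1 + \left(- 13 \left(-1 - 26\right)\right)^{2}\right) + 16499\right) + 26147 = \left(57 \left(1 + \left(\left(-13\right) \left(-27\right)\right)^{2}\right) + 16499\right) + 26147 = \left(57 \left(1 + 351^{2}\right) + 16499\right) + 26147 = \left(57 \left(1 + 123201\right) + 16499\right) + 26147 = \left(57 \cdot 123202 + 16499\right) + 26147 = \left(7022514 + 16499\right) + 26147 = 7039013 + 26147 = 7065160$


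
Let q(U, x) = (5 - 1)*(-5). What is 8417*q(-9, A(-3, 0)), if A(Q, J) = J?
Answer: -168340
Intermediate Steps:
q(U, x) = -20 (q(U, x) = 4*(-5) = -20)
8417*q(-9, A(-3, 0)) = 8417*(-20) = -168340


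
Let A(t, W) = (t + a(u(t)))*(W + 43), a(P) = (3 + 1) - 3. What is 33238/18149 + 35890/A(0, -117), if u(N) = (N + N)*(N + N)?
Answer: -8769027/18149 ≈ -483.17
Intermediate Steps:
u(N) = 4*N² (u(N) = (2*N)*(2*N) = 4*N²)
a(P) = 1 (a(P) = 4 - 3 = 1)
A(t, W) = (1 + t)*(43 + W) (A(t, W) = (t + 1)*(W + 43) = (1 + t)*(43 + W))
33238/18149 + 35890/A(0, -117) = 33238/18149 + 35890/(43 - 117 + 43*0 - 117*0) = 33238*(1/18149) + 35890/(43 - 117 + 0 + 0) = 33238/18149 + 35890/(-74) = 33238/18149 + 35890*(-1/74) = 33238/18149 - 485 = -8769027/18149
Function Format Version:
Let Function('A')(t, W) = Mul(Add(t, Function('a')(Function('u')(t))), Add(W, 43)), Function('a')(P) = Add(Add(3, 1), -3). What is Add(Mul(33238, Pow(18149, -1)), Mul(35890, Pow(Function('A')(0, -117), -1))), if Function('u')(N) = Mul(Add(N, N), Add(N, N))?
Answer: Rational(-8769027, 18149) ≈ -483.17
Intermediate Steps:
Function('u')(N) = Mul(4, Pow(N, 2)) (Function('u')(N) = Mul(Mul(2, N), Mul(2, N)) = Mul(4, Pow(N, 2)))
Function('a')(P) = 1 (Function('a')(P) = Add(4, -3) = 1)
Function('A')(t, W) = Mul(Add(1, t), Add(43, W)) (Function('A')(t, W) = Mul(Add(t, 1), Add(W, 43)) = Mul(Add(1, t), Add(43, W)))
Add(Mul(33238, Pow(18149, -1)), Mul(35890, Pow(Function('A')(0, -117), -1))) = Add(Mul(33238, Pow(18149, -1)), Mul(35890, Pow(Add(43, -117, Mul(43, 0), Mul(-117, 0)), -1))) = Add(Mul(33238, Rational(1, 18149)), Mul(35890, Pow(Add(43, -117, 0, 0), -1))) = Add(Rational(33238, 18149), Mul(35890, Pow(-74, -1))) = Add(Rational(33238, 18149), Mul(35890, Rational(-1, 74))) = Add(Rational(33238, 18149), -485) = Rational(-8769027, 18149)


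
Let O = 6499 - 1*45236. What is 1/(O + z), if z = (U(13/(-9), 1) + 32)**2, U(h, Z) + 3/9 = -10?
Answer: -9/344408 ≈ -2.6132e-5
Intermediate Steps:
U(h, Z) = -31/3 (U(h, Z) = -1/3 - 10 = -31/3)
z = 4225/9 (z = (-31/3 + 32)**2 = (65/3)**2 = 4225/9 ≈ 469.44)
O = -38737 (O = 6499 - 45236 = -38737)
1/(O + z) = 1/(-38737 + 4225/9) = 1/(-344408/9) = -9/344408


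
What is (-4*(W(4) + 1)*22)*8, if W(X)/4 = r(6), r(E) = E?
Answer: -17600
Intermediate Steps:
W(X) = 24 (W(X) = 4*6 = 24)
(-4*(W(4) + 1)*22)*8 = (-4*(24 + 1)*22)*8 = (-4*25*22)*8 = -100*22*8 = -2200*8 = -17600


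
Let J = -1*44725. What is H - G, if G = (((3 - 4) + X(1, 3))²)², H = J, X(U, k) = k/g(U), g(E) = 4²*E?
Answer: -2931126161/65536 ≈ -44725.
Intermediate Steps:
g(E) = 16*E
X(U, k) = k/(16*U) (X(U, k) = k/((16*U)) = k*(1/(16*U)) = k/(16*U))
J = -44725
H = -44725
G = 28561/65536 (G = (((3 - 4) + (1/16)*3/1)²)² = ((-1 + (1/16)*3*1)²)² = ((-1 + 3/16)²)² = ((-13/16)²)² = (169/256)² = 28561/65536 ≈ 0.43581)
H - G = -44725 - 1*28561/65536 = -44725 - 28561/65536 = -2931126161/65536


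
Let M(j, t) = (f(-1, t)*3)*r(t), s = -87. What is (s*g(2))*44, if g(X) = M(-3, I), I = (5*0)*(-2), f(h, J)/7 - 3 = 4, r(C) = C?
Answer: 0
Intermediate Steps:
f(h, J) = 49 (f(h, J) = 21 + 7*4 = 21 + 28 = 49)
I = 0 (I = 0*(-2) = 0)
M(j, t) = 147*t (M(j, t) = (49*3)*t = 147*t)
g(X) = 0 (g(X) = 147*0 = 0)
(s*g(2))*44 = -87*0*44 = 0*44 = 0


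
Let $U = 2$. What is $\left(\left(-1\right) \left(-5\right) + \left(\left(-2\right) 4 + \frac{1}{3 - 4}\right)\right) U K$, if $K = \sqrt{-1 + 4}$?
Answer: $- 8 \sqrt{3} \approx -13.856$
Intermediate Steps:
$K = \sqrt{3} \approx 1.732$
$\left(\left(-1\right) \left(-5\right) + \left(\left(-2\right) 4 + \frac{1}{3 - 4}\right)\right) U K = \left(\left(-1\right) \left(-5\right) + \left(\left(-2\right) 4 + \frac{1}{3 - 4}\right)\right) 2 \sqrt{3} = \left(5 - \left(8 - \frac{1}{-1}\right)\right) 2 \sqrt{3} = \left(5 - 9\right) 2 \sqrt{3} = - 4 \cdot 2 \sqrt{3} = - 8 \sqrt{3}$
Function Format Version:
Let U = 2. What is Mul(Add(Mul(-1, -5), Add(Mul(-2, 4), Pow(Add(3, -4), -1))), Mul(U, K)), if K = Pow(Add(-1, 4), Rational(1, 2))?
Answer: Mul(-8, Pow(3, Rational(1, 2))) ≈ -13.856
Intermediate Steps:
K = Pow(3, Rational(1, 2)) ≈ 1.7320
Mul(Add(Mul(-1, -5), Add(Mul(-2, 4), Pow(Add(3, -4), -1))), Mul(U, K)) = Mul(Add(Mul(-1, -5), Add(Mul(-2, 4), Pow(Add(3, -4), -1))), Mul(2, Pow(3, Rational(1, 2)))) = Mul(Add(5, Add(-8, Pow(-1, -1))), Mul(2, Pow(3, Rational(1, 2)))) = Mul(Add(5, Add(-8, -1)), Mul(2, Pow(3, Rational(1, 2)))) = Mul(Add(5, -9), Mul(2, Pow(3, Rational(1, 2)))) = Mul(-4, Mul(2, Pow(3, Rational(1, 2)))) = Mul(-8, Pow(3, Rational(1, 2)))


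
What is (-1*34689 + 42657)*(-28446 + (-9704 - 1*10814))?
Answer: -390145152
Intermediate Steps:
(-1*34689 + 42657)*(-28446 + (-9704 - 1*10814)) = (-34689 + 42657)*(-28446 + (-9704 - 10814)) = 7968*(-28446 - 20518) = 7968*(-48964) = -390145152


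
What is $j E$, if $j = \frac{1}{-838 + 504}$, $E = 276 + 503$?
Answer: $- \frac{779}{334} \approx -2.3323$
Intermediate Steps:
$E = 779$
$j = - \frac{1}{334}$ ($j = \frac{1}{-334} = - \frac{1}{334} \approx -0.002994$)
$j E = \left(- \frac{1}{334}\right) 779 = - \frac{779}{334}$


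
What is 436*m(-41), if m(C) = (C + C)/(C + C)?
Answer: 436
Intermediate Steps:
m(C) = 1 (m(C) = (2*C)/((2*C)) = (2*C)*(1/(2*C)) = 1)
436*m(-41) = 436*1 = 436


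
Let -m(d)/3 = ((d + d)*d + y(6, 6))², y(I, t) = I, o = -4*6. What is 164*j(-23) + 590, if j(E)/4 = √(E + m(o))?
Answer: 590 + 656*I*√4022915 ≈ 590.0 + 1.3158e+6*I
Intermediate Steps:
o = -24
m(d) = -3*(6 + 2*d²)² (m(d) = -3*((d + d)*d + 6)² = -3*((2*d)*d + 6)² = -3*(2*d² + 6)² = -3*(6 + 2*d²)²)
j(E) = 4*√(-4022892 + E) (j(E) = 4*√(E - 12*(3 + (-24)²)²) = 4*√(E - 12*(3 + 576)²) = 4*√(E - 12*579²) = 4*√(E - 12*335241) = 4*√(E - 4022892) = 4*√(-4022892 + E))
164*j(-23) + 590 = 164*(4*√(-4022892 - 23)) + 590 = 164*(4*√(-4022915)) + 590 = 164*(4*(I*√4022915)) + 590 = 164*(4*I*√4022915) + 590 = 656*I*√4022915 + 590 = 590 + 656*I*√4022915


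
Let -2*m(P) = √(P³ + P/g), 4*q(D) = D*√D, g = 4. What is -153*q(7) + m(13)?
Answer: -1071*√7/4 - √8801/4 ≈ -731.85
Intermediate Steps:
q(D) = D^(3/2)/4 (q(D) = (D*√D)/4 = D^(3/2)/4)
m(P) = -√(P³ + P/4)/2
-153*q(7) + m(13) = -153*7^(3/2)/4 - √(13 + 4*13³)/4 = -153*7*√7/4 - √(13 + 4*2197)/4 = -1071*√7/4 - √(13 + 8788)/4 = -1071*√7/4 - √8801/4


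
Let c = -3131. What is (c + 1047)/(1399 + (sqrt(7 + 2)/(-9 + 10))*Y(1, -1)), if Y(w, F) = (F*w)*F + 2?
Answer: -521/352 ≈ -1.4801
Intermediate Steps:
Y(w, F) = 2 + w*F**2 (Y(w, F) = w*F**2 + 2 = 2 + w*F**2)
(c + 1047)/(1399 + (sqrt(7 + 2)/(-9 + 10))*Y(1, -1)) = (-3131 + 1047)/(1399 + (sqrt(7 + 2)/(-9 + 10))*(2 + 1*(-1)**2)) = -2084/(1399 + (sqrt(9)/1)*(2 + 1*1)) = -2084/(1399 + (3*1)*(2 + 1)) = -2084/(1399 + 3*3) = -2084/(1399 + 9) = -2084/1408 = -2084*1/1408 = -521/352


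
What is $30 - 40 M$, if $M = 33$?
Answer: $-1290$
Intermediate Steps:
$30 - 40 M = 30 - 1320 = -1290$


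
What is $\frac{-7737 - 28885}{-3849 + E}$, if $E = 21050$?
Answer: $- \frac{36622}{17201} \approx -2.1291$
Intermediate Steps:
$\frac{-7737 - 28885}{-3849 + E} = \frac{-7737 - 28885}{-3849 + 21050} = - \frac{36622}{17201}$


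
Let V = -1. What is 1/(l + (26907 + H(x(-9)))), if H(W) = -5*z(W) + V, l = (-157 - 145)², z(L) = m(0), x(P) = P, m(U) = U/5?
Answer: 1/118110 ≈ 8.4667e-6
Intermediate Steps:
m(U) = U/5 (m(U) = U*(⅕) = U/5)
z(L) = 0 (z(L) = (⅕)*0 = 0)
l = 91204 (l = (-302)² = 91204)
H(W) = -1 (H(W) = -5*0 - 1 = 0 - 1 = -1)
1/(l + (26907 + H(x(-9)))) = 1/(91204 + (26907 - 1)) = 1/(91204 + 26906) = 1/118110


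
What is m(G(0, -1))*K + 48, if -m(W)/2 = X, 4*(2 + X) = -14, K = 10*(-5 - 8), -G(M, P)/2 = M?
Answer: -1382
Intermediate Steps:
G(M, P) = -2*M
K = -130 (K = 10*(-13) = -130)
X = -11/2 (X = -2 + (¼)*(-14) = -2 - 7/2 = -11/2 ≈ -5.5000)
m(W) = 11 (m(W) = -2*(-11/2) = 11)
m(G(0, -1))*K + 48 = 11*(-130) + 48 = -1430 + 48 = -1382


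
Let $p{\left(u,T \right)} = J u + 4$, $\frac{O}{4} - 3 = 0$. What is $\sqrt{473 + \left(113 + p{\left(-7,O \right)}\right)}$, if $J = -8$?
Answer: $\sqrt{646} \approx 25.417$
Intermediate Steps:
$O = 12$ ($O = 12 + 4 \cdot 0 = 12 + 0 = 12$)
$p{\left(u,T \right)} = 4 - 8 u$ ($p{\left(u,T \right)} = - 8 u + 4 = 4 - 8 u$)
$\sqrt{473 + \left(113 + p{\left(-7,O \right)}\right)} = \sqrt{473 + \left(113 + \left(4 - -56\right)\right)} = \sqrt{473 + \left(113 + \left(4 + 56\right)\right)} = \sqrt{473 + \left(113 + 60\right)} = \sqrt{473 + 173} = \sqrt{646}$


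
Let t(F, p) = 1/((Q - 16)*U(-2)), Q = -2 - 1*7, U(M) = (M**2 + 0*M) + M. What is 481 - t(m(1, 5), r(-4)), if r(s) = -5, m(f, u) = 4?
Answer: 24051/50 ≈ 481.02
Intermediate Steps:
U(M) = M + M**2 (U(M) = (M**2 + 0) + M = M**2 + M = M + M**2)
Q = -9 (Q = -2 - 7 = -9)
t(F, p) = -1/50 (t(F, p) = 1/((-9 - 16)*((-2*(1 - 2)))) = 1/((-25)*((-2*(-1)))) = -1/25/2 = -1/25*1/2 = -1/50)
481 - t(m(1, 5), r(-4)) = 481 - 1*(-1/50) = 481 + 1/50 = 24051/50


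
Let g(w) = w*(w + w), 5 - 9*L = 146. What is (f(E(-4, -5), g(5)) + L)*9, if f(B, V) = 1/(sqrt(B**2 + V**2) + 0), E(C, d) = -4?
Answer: -141 + 9*sqrt(629)/1258 ≈ -140.82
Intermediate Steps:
L = -47/3 (L = 5/9 - 1/9*146 = 5/9 - 146/9 = -47/3 ≈ -15.667)
g(w) = 2*w**2 (g(w) = w*(2*w) = 2*w**2)
f(B, V) = 1/sqrt(B**2 + V**2) (f(B, V) = 1/(sqrt(B**2 + V**2)) = 1/sqrt(B**2 + V**2))
(f(E(-4, -5), g(5)) + L)*9 = (1/sqrt((-4)**2 + (2*5**2)**2) - 47/3)*9 = (1/sqrt(16 + (2*25)**2) - 47/3)*9 = (1/sqrt(16 + 50**2) - 47/3)*9 = (1/sqrt(16 + 2500) - 47/3)*9 = (1/sqrt(2516) - 47/3)*9 = (sqrt(629)/1258 - 47/3)*9 = (-47/3 + sqrt(629)/1258)*9 = -141 + 9*sqrt(629)/1258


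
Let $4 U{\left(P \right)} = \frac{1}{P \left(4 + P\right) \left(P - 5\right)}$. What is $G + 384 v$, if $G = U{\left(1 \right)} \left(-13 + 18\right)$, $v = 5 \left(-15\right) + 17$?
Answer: $- \frac{356353}{16} \approx -22272.0$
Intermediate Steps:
$v = -58$ ($v = -75 + 17 = -58$)
$U{\left(P \right)} = \frac{1}{4 P \left(-5 + P\right) \left(4 + P\right)}$ ($U{\left(P \right)} = \frac{1}{4 P \left(4 + P\right) \left(P - 5\right)} = \frac{1}{4 P \left(4 + P\right) \left(-5 + P\right)} = \frac{1}{4 P \left(-5 + P\right) \left(4 + P\right)}$)
$G = - \frac{1}{16}$ ($G = \frac{1}{4 \cdot 1 \left(-20 + 1^{2} - 1\right)} \left(-13 + 18\right) = \frac{1}{4} \cdot 1 \frac{1}{-20 + 1 - 1} \cdot 5 = \frac{1}{4} \cdot 1 \frac{1}{-20} \cdot 5 = \frac{1}{4} \cdot 1 \left(- \frac{1}{20}\right) 5 = \left(- \frac{1}{80}\right) 5 = - \frac{1}{16} \approx -0.0625$)
$G + 384 v = - \frac{1}{16} + 384 \left(-58\right) = - \frac{1}{16} - 22272 = - \frac{356353}{16}$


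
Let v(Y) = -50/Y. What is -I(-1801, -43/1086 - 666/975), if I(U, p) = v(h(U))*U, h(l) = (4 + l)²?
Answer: -90050/3229209 ≈ -0.027886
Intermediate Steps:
I(U, p) = -50*U/(4 + U)² (I(U, p) = (-50/(4 + U)²)*U = -50*U/(4 + U)²)
-I(-1801, -43/1086 - 666/975) = -(-50)*(-1801)/(4 - 1801)² = -(-50)*(-1801)/(-1797)² = -(-50)*(-1801)/3229209 = -1*90050/3229209 = -90050/3229209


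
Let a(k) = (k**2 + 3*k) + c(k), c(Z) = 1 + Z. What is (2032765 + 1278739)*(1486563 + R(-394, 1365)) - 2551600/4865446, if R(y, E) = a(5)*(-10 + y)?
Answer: 11825997640423326968/2432723 ≈ 4.8612e+12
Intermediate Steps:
a(k) = 1 + k**2 + 4*k (a(k) = (k**2 + 3*k) + (1 + k) = 1 + k**2 + 4*k)
R(y, E) = -460 + 46*y (R(y, E) = (1 + 5**2 + 4*5)*(-10 + y) = (1 + 25 + 20)*(-10 + y) = 46*(-10 + y) = -460 + 46*y)
(2032765 + 1278739)*(1486563 + R(-394, 1365)) - 2551600/4865446 = (2032765 + 1278739)*(1486563 + (-460 + 46*(-394))) - 2551600/4865446 = 3311504*(1486563 + (-460 - 18124)) - 2551600*1/4865446 = 3311504*(1486563 - 18584) - 1275800/2432723 = 3311504*1467979 - 1275800/2432723 = 4861218330416 - 1275800/2432723 = 11825997640423326968/2432723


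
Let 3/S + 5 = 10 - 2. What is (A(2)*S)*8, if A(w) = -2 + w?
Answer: 0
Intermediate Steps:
S = 1 (S = 3/(-5 + (10 - 2)) = 3/(-5 + 8) = 3/3 = 3*(1/3) = 1)
(A(2)*S)*8 = ((-2 + 2)*1)*8 = (0*1)*8 = 0*8 = 0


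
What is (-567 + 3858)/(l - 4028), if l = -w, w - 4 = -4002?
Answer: -1097/10 ≈ -109.70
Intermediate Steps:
w = -3998 (w = 4 - 4002 = -3998)
l = 3998 (l = -1*(-3998) = 3998)
(-567 + 3858)/(l - 4028) = (-567 + 3858)/(3998 - 4028) = 3291/(-30) = 3291*(-1/30) = -1097/10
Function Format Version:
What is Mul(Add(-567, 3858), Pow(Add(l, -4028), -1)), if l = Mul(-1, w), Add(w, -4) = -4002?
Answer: Rational(-1097, 10) ≈ -109.70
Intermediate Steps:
w = -3998 (w = Add(4, -4002) = -3998)
l = 3998 (l = Mul(-1, -3998) = 3998)
Mul(Add(-567, 3858), Pow(Add(l, -4028), -1)) = Mul(Add(-567, 3858), Pow(Add(3998, -4028), -1)) = Mul(3291, Pow(-30, -1)) = Mul(3291, Rational(-1, 30)) = Rational(-1097, 10)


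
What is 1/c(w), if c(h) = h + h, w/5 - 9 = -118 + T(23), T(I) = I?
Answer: -1/860 ≈ -0.0011628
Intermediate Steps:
w = -430 (w = 45 + 5*(-118 + 23) = 45 + 5*(-95) = 45 - 475 = -430)
c(h) = 2*h
1/c(w) = 1/(2*(-430)) = 1/(-860) = -1/860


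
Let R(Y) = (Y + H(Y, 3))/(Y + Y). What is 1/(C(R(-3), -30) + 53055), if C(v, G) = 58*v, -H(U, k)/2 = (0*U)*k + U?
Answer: 1/53026 ≈ 1.8859e-5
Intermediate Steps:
H(U, k) = -2*U (H(U, k) = -2*((0*U)*k + U) = -2*(0*k + U) = -2*(0 + U) = -2*U)
R(Y) = -1/2 (R(Y) = (Y - 2*Y)/(Y + Y) = (-Y)/((2*Y)) = (-Y)*(1/(2*Y)) = -1/2)
1/(C(R(-3), -30) + 53055) = 1/(58*(-1/2) + 53055) = 1/(-29 + 53055) = 1/53026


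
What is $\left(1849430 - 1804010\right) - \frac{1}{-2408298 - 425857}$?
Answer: $\frac{128727320101}{2834155} \approx 45420.0$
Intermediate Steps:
$\left(1849430 - 1804010\right) - \frac{1}{-2408298 - 425857} = 45420 - \frac{1}{-2834155} = 45420 - - \frac{1}{2834155} = 45420 + \frac{1}{2834155} = \frac{128727320101}{2834155}$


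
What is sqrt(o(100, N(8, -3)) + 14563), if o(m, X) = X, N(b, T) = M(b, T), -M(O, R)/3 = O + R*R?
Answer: 4*sqrt(907) ≈ 120.47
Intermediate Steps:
M(O, R) = -3*O - 3*R**2 (M(O, R) = -3*(O + R*R) = -3*(O + R**2) = -3*O - 3*R**2)
N(b, T) = -3*b - 3*T**2
sqrt(o(100, N(8, -3)) + 14563) = sqrt((-3*8 - 3*(-3)**2) + 14563) = sqrt((-24 - 3*9) + 14563) = sqrt((-24 - 27) + 14563) = sqrt(-51 + 14563) = sqrt(14512) = 4*sqrt(907)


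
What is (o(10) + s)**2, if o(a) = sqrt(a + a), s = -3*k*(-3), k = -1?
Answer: 101 - 36*sqrt(5) ≈ 20.502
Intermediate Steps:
s = -9 (s = -3*(-1)*(-3) = 3*(-3) = -9)
o(a) = sqrt(2)*sqrt(a) (o(a) = sqrt(2*a) = sqrt(2)*sqrt(a))
(o(10) + s)**2 = (sqrt(2)*sqrt(10) - 9)**2 = (2*sqrt(5) - 9)**2 = (-9 + 2*sqrt(5))**2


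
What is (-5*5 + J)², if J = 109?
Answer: 7056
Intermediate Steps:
(-5*5 + J)² = (-5*5 + 109)² = (-25 + 109)² = 84² = 7056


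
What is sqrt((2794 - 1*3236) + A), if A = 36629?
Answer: sqrt(36187) ≈ 190.23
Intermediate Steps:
sqrt((2794 - 1*3236) + A) = sqrt((2794 - 1*3236) + 36629) = sqrt((2794 - 3236) + 36629) = sqrt(-442 + 36629) = sqrt(36187)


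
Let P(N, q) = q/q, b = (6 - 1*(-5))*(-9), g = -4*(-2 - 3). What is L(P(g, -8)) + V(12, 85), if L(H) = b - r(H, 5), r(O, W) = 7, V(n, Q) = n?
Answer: -94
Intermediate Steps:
g = 20 (g = -4*(-5) = 20)
b = -99 (b = (6 + 5)*(-9) = 11*(-9) = -99)
P(N, q) = 1
L(H) = -106 (L(H) = -99 - 1*7 = -99 - 7 = -106)
L(P(g, -8)) + V(12, 85) = -106 + 12 = -94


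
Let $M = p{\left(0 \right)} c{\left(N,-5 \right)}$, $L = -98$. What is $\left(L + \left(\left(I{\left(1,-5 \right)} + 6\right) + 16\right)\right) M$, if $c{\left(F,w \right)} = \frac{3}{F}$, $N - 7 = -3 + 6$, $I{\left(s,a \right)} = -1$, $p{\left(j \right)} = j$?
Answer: $0$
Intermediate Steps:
$N = 10$ ($N = 7 + \left(-3 + 6\right) = 7 + 3 = 10$)
$M = 0$ ($M = 0 \cdot \frac{3}{10} = 0$)
$\left(L + \left(\left(I{\left(1,-5 \right)} + 6\right) + 16\right)\right) M = \left(-98 + \left(\left(-1 + 6\right) + 16\right)\right) 0 = \left(-98 + \left(5 + 16\right)\right) 0 = \left(-98 + 21\right) 0 = \left(-77\right) 0 = 0$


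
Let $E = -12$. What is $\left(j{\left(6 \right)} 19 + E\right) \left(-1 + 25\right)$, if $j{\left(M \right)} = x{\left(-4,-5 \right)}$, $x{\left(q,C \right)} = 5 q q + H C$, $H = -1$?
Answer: $38472$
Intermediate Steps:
$x{\left(q,C \right)} = - C + 5 q^{2}$ ($x{\left(q,C \right)} = 5 q q - C = 5 q^{2} - C = - C + 5 q^{2}$)
$j{\left(M \right)} = 85$ ($j{\left(M \right)} = \left(-1\right) \left(-5\right) + 5 \left(-4\right)^{2} = 5 + 5 \cdot 16 = 5 + 80 = 85$)
$\left(j{\left(6 \right)} 19 + E\right) \left(-1 + 25\right) = \left(85 \cdot 19 - 12\right) \left(-1 + 25\right) = \left(1615 - 12\right) 24 = 1603 \cdot 24 = 38472$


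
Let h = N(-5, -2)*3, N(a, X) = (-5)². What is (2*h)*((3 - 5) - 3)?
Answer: -750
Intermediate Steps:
N(a, X) = 25
h = 75 (h = 25*3 = 75)
(2*h)*((3 - 5) - 3) = (2*75)*((3 - 5) - 3) = 150*(-2 - 3) = 150*(-5) = -750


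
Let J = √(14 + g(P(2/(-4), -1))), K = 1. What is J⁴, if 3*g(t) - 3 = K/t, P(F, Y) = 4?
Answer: 32761/144 ≈ 227.51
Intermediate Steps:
g(t) = 1 + 1/(3*t) (g(t) = 1 + (1/t)/3 = 1 + 1/(3*t))
J = √543/6 (J = √(14 + (⅓ + 4)/4) = √(14 + (¼)*(13/3)) = √(14 + 13/12) = √(181/12) = √543/6 ≈ 3.8837)
J⁴ = (√543/6)⁴ = 32761/144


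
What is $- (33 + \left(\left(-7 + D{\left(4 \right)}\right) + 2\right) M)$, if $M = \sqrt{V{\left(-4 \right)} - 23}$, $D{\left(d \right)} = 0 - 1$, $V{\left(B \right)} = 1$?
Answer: $-33 + 6 i \sqrt{22} \approx -33.0 + 28.142 i$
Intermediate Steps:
$D{\left(d \right)} = -1$
$M = i \sqrt{22}$ ($M = \sqrt{1 - 23} = \sqrt{-22} = i \sqrt{22} \approx 4.6904 i$)
$- (33 + \left(\left(-7 + D{\left(4 \right)}\right) + 2\right) M) = - (33 + \left(\left(-7 - 1\right) + 2\right) i \sqrt{22}) = - (33 + \left(-8 + 2\right) i \sqrt{22}) = - (33 - 6 i \sqrt{22}) = -33 + 6 i \sqrt{22}$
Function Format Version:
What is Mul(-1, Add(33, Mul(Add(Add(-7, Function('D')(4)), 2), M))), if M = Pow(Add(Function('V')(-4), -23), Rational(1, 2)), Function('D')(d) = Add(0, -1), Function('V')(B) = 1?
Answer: Add(-33, Mul(6, I, Pow(22, Rational(1, 2)))) ≈ Add(-33.000, Mul(28.142, I))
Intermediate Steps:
Function('D')(d) = -1
M = Mul(I, Pow(22, Rational(1, 2))) (M = Pow(Add(1, -23), Rational(1, 2)) = Pow(-22, Rational(1, 2)) = Mul(I, Pow(22, Rational(1, 2))) ≈ Mul(4.6904, I))
Mul(-1, Add(33, Mul(Add(Add(-7, Function('D')(4)), 2), M))) = Mul(-1, Add(33, Mul(Add(Add(-7, -1), 2), Mul(I, Pow(22, Rational(1, 2)))))) = Mul(-1, Add(33, Mul(Add(-8, 2), Mul(I, Pow(22, Rational(1, 2)))))) = Mul(-1, Add(33, Mul(-6, Mul(I, Pow(22, Rational(1, 2)))))) = Mul(-1, Add(33, Mul(-6, I, Pow(22, Rational(1, 2))))) = Add(-33, Mul(6, I, Pow(22, Rational(1, 2))))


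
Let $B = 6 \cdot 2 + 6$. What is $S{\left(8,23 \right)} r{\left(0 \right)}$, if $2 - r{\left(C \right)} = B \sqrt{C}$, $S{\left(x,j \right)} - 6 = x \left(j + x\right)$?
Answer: $508$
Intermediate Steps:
$S{\left(x,j \right)} = 6 + x \left(j + x\right)$
$B = 18$ ($B = 12 + 6 = 18$)
$r{\left(C \right)} = 2 - 18 \sqrt{C}$
$S{\left(8,23 \right)} r{\left(0 \right)} = \left(6 + 8^{2} + 23 \cdot 8\right) \left(2 - 18 \sqrt{0}\right) = \left(6 + 64 + 184\right) \left(2 - 0\right) = 254 \left(2 + 0\right) = 254 \cdot 2 = 508$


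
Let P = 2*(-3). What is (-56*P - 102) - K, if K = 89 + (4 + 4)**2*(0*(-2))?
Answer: 145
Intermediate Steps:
P = -6
K = 89 (K = 89 + 8**2*0 = 89 + 64*0 = 89 + 0 = 89)
(-56*P - 102) - K = (-56*(-6) - 102) - 1*89 = (336 - 102) - 89 = 234 - 89 = 145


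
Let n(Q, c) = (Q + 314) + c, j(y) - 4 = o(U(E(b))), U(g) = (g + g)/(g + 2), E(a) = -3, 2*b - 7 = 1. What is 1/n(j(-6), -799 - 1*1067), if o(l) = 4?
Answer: -1/1544 ≈ -0.00064767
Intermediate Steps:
b = 4 (b = 7/2 + (1/2)*1 = 7/2 + 1/2 = 4)
U(g) = 2*g/(2 + g) (U(g) = (2*g)/(2 + g) = 2*g/(2 + g))
j(y) = 8 (j(y) = 4 + 4 = 8)
n(Q, c) = 314 + Q + c (n(Q, c) = (314 + Q) + c = 314 + Q + c)
1/n(j(-6), -799 - 1*1067) = 1/(314 + 8 + (-799 - 1*1067)) = 1/(314 + 8 + (-799 - 1067)) = 1/(314 + 8 - 1866) = 1/(-1544) = -1/1544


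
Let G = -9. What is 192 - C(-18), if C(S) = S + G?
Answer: 219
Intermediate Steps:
C(S) = -9 + S (C(S) = S - 9 = -9 + S)
192 - C(-18) = 192 - (-9 - 18) = 192 - 1*(-27) = 192 + 27 = 219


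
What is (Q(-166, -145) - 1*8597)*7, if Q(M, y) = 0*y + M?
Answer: -61341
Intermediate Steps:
Q(M, y) = M (Q(M, y) = 0 + M = M)
(Q(-166, -145) - 1*8597)*7 = (-166 - 1*8597)*7 = (-166 - 8597)*7 = -8763*7 = -61341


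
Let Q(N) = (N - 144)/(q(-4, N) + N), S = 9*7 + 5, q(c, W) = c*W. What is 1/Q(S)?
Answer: 51/19 ≈ 2.6842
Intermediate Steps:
q(c, W) = W*c
S = 68 (S = 63 + 5 = 68)
Q(N) = -(-144 + N)/(3*N) (Q(N) = (N - 144)/(N*(-4) + N) = (-144 + N)/(-4*N + N) = (-144 + N)/((-3*N)) = (-144 + N)*(-1/(3*N)) = -(-144 + N)/(3*N))
1/Q(S) = 1/((⅓)*(144 - 1*68)/68) = 1/((⅓)*(1/68)*(144 - 68)) = 1/((⅓)*(1/68)*76) = 1/(19/51) = 51/19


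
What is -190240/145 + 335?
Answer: -977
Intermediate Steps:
-190240/145 + 335 = -410*16/5 + 335 = -1312 + 335 = -977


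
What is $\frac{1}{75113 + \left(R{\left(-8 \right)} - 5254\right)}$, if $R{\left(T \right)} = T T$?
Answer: $\frac{1}{69923} \approx 1.4301 \cdot 10^{-5}$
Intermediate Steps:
$R{\left(T \right)} = T^{2}$
$\frac{1}{75113 + \left(R{\left(-8 \right)} - 5254\right)} = \frac{1}{75113 + \left(\left(-8\right)^{2} - 5254\right)} = \frac{1}{75113 + \left(64 - 5254\right)} = \frac{1}{75113 - 5190} = \frac{1}{69923}$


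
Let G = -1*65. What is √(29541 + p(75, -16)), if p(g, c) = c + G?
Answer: 2*√7365 ≈ 171.64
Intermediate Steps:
G = -65
p(g, c) = -65 + c (p(g, c) = c - 65 = -65 + c)
√(29541 + p(75, -16)) = √(29541 + (-65 - 16)) = √(29541 - 81) = √29460 = 2*√7365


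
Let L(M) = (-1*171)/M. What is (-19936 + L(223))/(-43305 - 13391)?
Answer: 4445899/12643208 ≈ 0.35164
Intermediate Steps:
L(M) = -171/M
(-19936 + L(223))/(-43305 - 13391) = (-19936 - 171/223)/(-43305 - 13391) = (-19936 - 171*1/223)/(-56696) = (-19936 - 171/223)*(-1/56696) = -4445899/223*(-1/56696) = 4445899/12643208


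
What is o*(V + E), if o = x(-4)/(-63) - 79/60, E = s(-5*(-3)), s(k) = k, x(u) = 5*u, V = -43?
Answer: 1259/45 ≈ 27.978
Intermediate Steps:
E = 15 (E = -5*(-3) = 15)
o = -1259/1260 (o = (5*(-4))/(-63) - 79/60 = -20*(-1/63) - 79*1/60 = 20/63 - 79/60 = -1259/1260 ≈ -0.99921)
o*(V + E) = -1259*(-43 + 15)/1260 = -1259/1260*(-28) = 1259/45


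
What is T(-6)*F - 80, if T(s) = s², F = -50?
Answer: -1880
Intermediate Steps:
T(-6)*F - 80 = (-6)²*(-50) - 80 = 36*(-50) - 80 = -1800 - 80 = -1880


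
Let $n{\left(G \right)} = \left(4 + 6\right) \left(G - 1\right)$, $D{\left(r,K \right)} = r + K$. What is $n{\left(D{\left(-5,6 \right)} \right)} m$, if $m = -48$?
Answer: $0$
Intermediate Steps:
$D{\left(r,K \right)} = K + r$
$n{\left(G \right)} = -10 + 10 G$ ($n{\left(G \right)} = 10 \left(-1 + G\right) = -10 + 10 G$)
$n{\left(D{\left(-5,6 \right)} \right)} m = \left(-10 + 10 \left(6 - 5\right)\right) \left(-48\right) = \left(-10 + 10 \cdot 1\right) \left(-48\right) = \left(-10 + 10\right) \left(-48\right) = 0 \left(-48\right) = 0$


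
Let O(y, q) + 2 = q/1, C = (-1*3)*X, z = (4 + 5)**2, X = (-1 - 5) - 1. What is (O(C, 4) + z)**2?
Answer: 6889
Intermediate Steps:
X = -7 (X = -6 - 1 = -7)
z = 81 (z = 9**2 = 81)
C = 21 (C = -1*3*(-7) = -3*(-7) = 21)
O(y, q) = -2 + q (O(y, q) = -2 + q/1 = -2 + q*1 = -2 + q)
(O(C, 4) + z)**2 = ((-2 + 4) + 81)**2 = (2 + 81)**2 = 83**2 = 6889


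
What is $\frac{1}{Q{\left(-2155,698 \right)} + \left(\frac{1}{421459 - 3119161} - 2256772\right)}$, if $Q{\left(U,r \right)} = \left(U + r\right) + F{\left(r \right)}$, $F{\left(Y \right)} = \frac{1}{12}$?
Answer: $- \frac{5395404}{12184057329901} \approx -4.4282 \cdot 10^{-7}$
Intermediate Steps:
$F{\left(Y \right)} = \frac{1}{12}$
$Q{\left(U,r \right)} = \frac{1}{12} + U + r$ ($Q{\left(U,r \right)} = \left(U + r\right) + \frac{1}{12} = \frac{1}{12} + U + r$)
$\frac{1}{Q{\left(-2155,698 \right)} + \left(\frac{1}{421459 - 3119161} - 2256772\right)} = \frac{1}{\left(\frac{1}{12} - 2155 + 698\right) + \left(\frac{1}{421459 - 3119161} - 2256772\right)} = \frac{1}{- \frac{17483}{12} - \left(2256772 - \frac{1}{-2697702}\right)} = \frac{1}{- \frac{17483}{12} - \frac{6088098337945}{2697702}} = \frac{1}{- \frac{12184057329901}{5395404}} = - \frac{5395404}{12184057329901}$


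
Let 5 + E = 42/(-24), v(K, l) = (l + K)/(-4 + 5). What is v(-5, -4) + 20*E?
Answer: -144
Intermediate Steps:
v(K, l) = K + l (v(K, l) = (K + l)/1 = (K + l)*1 = K + l)
E = -27/4 (E = -5 + 42/(-24) = -5 + 42*(-1/24) = -5 - 7/4 = -27/4 ≈ -6.7500)
v(-5, -4) + 20*E = (-5 - 4) + 20*(-27/4) = -9 - 135 = -144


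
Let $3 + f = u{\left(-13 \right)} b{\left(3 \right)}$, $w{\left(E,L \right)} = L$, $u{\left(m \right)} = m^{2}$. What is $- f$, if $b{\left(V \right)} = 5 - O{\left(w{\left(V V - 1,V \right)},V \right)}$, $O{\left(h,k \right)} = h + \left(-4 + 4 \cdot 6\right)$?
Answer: $3045$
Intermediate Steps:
$O{\left(h,k \right)} = 20 + h$ ($O{\left(h,k \right)} = h + \left(-4 + 24\right) = h + 20 = 20 + h$)
$b{\left(V \right)} = -15 - V$ ($b{\left(V \right)} = 5 - \left(20 + V\right) = -15 - V$)
$f = -3045$ ($f = -3 + \left(-13\right)^{2} \left(-15 - 3\right) = -3 + 169 \left(-15 - 3\right) = -3 + 169 \left(-18\right) = -3 - 3042 = -3045$)
$- f = \left(-1\right) \left(-3045\right) = 3045$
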